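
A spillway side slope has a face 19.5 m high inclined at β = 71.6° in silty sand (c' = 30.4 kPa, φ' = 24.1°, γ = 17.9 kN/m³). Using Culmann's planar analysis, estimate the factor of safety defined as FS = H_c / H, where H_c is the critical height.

FS = 0.93

H_c = (4c'/γ) · sinβ cosφ' / [1 − cos(β − φ')]
    = (4·30.4/17.9) · sin71.6°·cos24.1° / [1 − cos47.5°]
    = 6.793 · 0.8662 / 0.3244 = 18.14 m
FS = H_c / H = 18.14 / 19.5 = 0.930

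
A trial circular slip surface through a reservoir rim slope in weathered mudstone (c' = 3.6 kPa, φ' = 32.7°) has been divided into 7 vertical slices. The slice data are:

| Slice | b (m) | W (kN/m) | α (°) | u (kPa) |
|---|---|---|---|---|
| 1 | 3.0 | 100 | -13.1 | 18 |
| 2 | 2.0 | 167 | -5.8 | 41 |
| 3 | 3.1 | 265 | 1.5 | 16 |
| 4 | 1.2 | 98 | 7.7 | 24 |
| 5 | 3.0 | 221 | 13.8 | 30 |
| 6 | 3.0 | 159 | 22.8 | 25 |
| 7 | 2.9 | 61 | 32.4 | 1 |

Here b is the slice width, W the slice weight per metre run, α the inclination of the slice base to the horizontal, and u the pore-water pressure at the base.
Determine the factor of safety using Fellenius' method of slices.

FS = 3.78

Ordinary method of slices: FS = Σ[c'·Δl_i + (W_i cosα_i − u_i·Δl_i)·tanφ'] / Σ W_i sinα_i, with Δl_i = b_i / cosα_i.
Slice 1: Δl = 3.0/cos(-13.1°) = 3.080 m; N'_1 = 100·cos(-13.1°) − 18·3.080 = 42.0; c'Δl = 11.09; W sinα = -22.7
Slice 2: Δl = 2.0/cos(-5.8°) = 2.010 m; N'_2 = 167·cos(-5.8°) − 41·2.010 = 83.7; c'Δl = 7.24; W sinα = -16.9
Slice 3: Δl = 3.1/cos1.5° = 3.101 m; N'_3 = 265·cos1.5° − 16·3.101 = 215.3; c'Δl = 11.16; W sinα = 6.9
Slice 4: Δl = 1.2/cos7.7° = 1.211 m; N'_4 = 98·cos7.7° − 24·1.211 = 68.1; c'Δl = 4.36; W sinα = 13.1
Slice 5: Δl = 3.0/cos13.8° = 3.089 m; N'_5 = 221·cos13.8° − 30·3.089 = 121.9; c'Δl = 11.12; W sinα = 52.7
Slice 6: Δl = 3.0/cos22.8° = 3.254 m; N'_6 = 159·cos22.8° − 25·3.254 = 65.2; c'Δl = 11.72; W sinα = 61.6
Slice 7: Δl = 2.9/cos32.4° = 3.435 m; N'_7 = 61·cos32.4° − 1·3.435 = 48.1; c'Δl = 12.36; W sinα = 32.7
Σc'Δl = 69.1 kN/m; ΣN' = 644.3 kN/m; ΣW sinα = 127.5 kN/m
Resisting = 69.1 + 644.3·tan32.7° = 69.1 + 413.6 = 482.7 kN/m
FS = 482.7 / 127.5 = 3.784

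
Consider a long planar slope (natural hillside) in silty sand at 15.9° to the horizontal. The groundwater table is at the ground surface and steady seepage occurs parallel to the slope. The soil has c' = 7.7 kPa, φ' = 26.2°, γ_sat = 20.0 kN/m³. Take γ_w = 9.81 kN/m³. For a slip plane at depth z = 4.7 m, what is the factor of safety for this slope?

With seepage parallel to the slope and the water table at the surface, the effective normal stress on the slip plane uses the buoyant unit weight γ' = γ_sat − γ_w while the driving shear stress uses γ_sat:
FS = [c' + γ' z cos²β tanφ'] / [γ_sat z sinβ cosβ]
γ' = 20.0 − 9.81 = 10.19 kN/m³
Numerator = 7.7 + 10.19·4.7·cos²15.9°·tan26.2° = 7.7 + 10.19·4.7·0.9249·0.4921 = 29.498 kPa
Denominator = 20.0·4.7·sin15.9°·cos15.9° = 20.0·4.7·0.2740·0.9617 = 24.767 kPa
FS = 29.498 / 24.767 = 1.191

FS = 1.19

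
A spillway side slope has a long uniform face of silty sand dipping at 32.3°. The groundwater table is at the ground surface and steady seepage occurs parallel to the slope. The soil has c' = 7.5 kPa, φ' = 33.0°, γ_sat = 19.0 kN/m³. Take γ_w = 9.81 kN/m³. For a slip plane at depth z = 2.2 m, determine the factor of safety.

With seepage parallel to the slope and the water table at the surface, the effective normal stress on the slip plane uses the buoyant unit weight γ' = γ_sat − γ_w while the driving shear stress uses γ_sat:
FS = [c' + γ' z cos²β tanφ'] / [γ_sat z sinβ cosβ]
γ' = 19.0 − 9.81 = 9.19 kN/m³
Numerator = 7.5 + 9.19·2.2·cos²32.3°·tan33.0° = 7.5 + 9.19·2.2·0.7145·0.6494 = 16.881 kPa
Denominator = 19.0·2.2·sin32.3°·cos32.3° = 19.0·2.2·0.5344·0.8453 = 18.880 kPa
FS = 16.881 / 18.880 = 0.894

FS = 0.89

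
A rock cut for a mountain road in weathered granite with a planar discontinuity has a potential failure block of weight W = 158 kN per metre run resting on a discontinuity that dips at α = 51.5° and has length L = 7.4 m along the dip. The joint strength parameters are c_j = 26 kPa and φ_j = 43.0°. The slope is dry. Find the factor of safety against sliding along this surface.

Resolving the block weight along and normal to the plane and applying the Mohr–Coulomb strength on the joint:
N' = W cosα = 158·cos51.5° = 98.4 kN/m
Driving force T = W sinα = 158·sin51.5° = 123.7 kN/m
Resisting force R = c_j·L + N'·tanφ_j = 26·7.4 + 98.4·tan43.0° = 192.4 + 91.7 = 284.1 kN/m
FS = R / T = 284.1 / 123.7 = 2.298

FS = 2.30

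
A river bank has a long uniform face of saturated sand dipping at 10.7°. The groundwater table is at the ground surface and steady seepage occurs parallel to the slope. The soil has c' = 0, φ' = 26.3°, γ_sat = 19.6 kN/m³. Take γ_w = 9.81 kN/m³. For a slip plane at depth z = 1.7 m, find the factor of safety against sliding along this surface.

FS = 1.31

With seepage parallel to the slope and the water table at the surface, the effective normal stress on the slip plane uses the buoyant unit weight γ' = γ_sat − γ_w while the driving shear stress uses γ_sat:
FS = [c' + γ' z cos²β tanφ'] / [γ_sat z sinβ cosβ]
(For c' = 0 this reduces to FS = (γ'/γ_sat)·tanφ'/tanβ.)
γ' = 19.6 − 9.81 = 9.79 kN/m³
Numerator = 0.0 + 9.79·1.7·cos²10.7°·tan26.3° = 0.0 + 9.79·1.7·0.9655·0.4942 = 7.942 kPa
Denominator = 19.6·1.7·sin10.7°·cos10.7° = 19.6·1.7·0.1857·0.9826 = 6.079 kPa
FS = 7.942 / 6.079 = 1.306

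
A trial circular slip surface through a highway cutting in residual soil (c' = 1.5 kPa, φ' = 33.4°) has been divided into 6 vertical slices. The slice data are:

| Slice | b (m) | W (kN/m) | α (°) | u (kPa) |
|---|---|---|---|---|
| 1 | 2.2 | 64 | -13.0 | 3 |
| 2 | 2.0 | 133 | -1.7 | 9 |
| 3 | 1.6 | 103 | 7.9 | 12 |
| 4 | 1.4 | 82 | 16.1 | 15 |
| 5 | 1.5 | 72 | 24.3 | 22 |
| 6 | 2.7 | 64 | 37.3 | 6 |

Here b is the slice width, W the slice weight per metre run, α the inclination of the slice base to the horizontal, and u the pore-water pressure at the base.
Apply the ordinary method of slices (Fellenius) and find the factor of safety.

Ordinary method of slices: FS = Σ[c'·Δl_i + (W_i cosα_i − u_i·Δl_i)·tanφ'] / Σ W_i sinα_i, with Δl_i = b_i / cosα_i.
Slice 1: Δl = 2.2/cos(-13.0°) = 2.258 m; N'_1 = 64·cos(-13.0°) − 3·2.258 = 55.6; c'Δl = 3.39; W sinα = -14.4
Slice 2: Δl = 2.0/cos(-1.7°) = 2.001 m; N'_2 = 133·cos(-1.7°) − 9·2.001 = 114.9; c'Δl = 3.00; W sinα = -3.9
Slice 3: Δl = 1.6/cos7.9° = 1.615 m; N'_3 = 103·cos7.9° − 12·1.615 = 82.6; c'Δl = 2.42; W sinα = 14.2
Slice 4: Δl = 1.4/cos16.1° = 1.457 m; N'_4 = 82·cos16.1° − 15·1.457 = 56.9; c'Δl = 2.19; W sinα = 22.7
Slice 5: Δl = 1.5/cos24.3° = 1.646 m; N'_5 = 72·cos24.3° − 22·1.646 = 29.4; c'Δl = 2.47; W sinα = 29.6
Slice 6: Δl = 2.7/cos37.3° = 3.394 m; N'_6 = 64·cos37.3° − 6·3.394 = 30.5; c'Δl = 5.09; W sinα = 38.8
Σc'Δl = 18.6 kN/m; ΣN' = 370.0 kN/m; ΣW sinα = 87.0 kN/m
Resisting = 18.6 + 370.0·tan33.4° = 18.6 + 244.0 = 262.6 kN/m
FS = 262.6 / 87.0 = 3.019

FS = 3.02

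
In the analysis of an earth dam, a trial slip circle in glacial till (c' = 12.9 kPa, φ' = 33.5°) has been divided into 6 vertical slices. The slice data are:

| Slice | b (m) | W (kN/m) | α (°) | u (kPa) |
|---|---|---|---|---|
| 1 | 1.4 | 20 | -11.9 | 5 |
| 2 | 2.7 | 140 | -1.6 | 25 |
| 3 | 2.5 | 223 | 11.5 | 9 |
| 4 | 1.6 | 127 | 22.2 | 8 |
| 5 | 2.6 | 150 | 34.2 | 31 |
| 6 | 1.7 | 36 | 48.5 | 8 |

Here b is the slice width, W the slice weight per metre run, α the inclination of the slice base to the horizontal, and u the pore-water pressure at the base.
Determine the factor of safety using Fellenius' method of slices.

FS = 2.33

Ordinary method of slices: FS = Σ[c'·Δl_i + (W_i cosα_i − u_i·Δl_i)·tanφ'] / Σ W_i sinα_i, with Δl_i = b_i / cosα_i.
Slice 1: Δl = 1.4/cos(-11.9°) = 1.431 m; N'_1 = 20·cos(-11.9°) − 5·1.431 = 12.4; c'Δl = 18.46; W sinα = -4.1
Slice 2: Δl = 2.7/cos(-1.6°) = 2.701 m; N'_2 = 140·cos(-1.6°) − 25·2.701 = 72.4; c'Δl = 34.84; W sinα = -3.9
Slice 3: Δl = 2.5/cos11.5° = 2.551 m; N'_3 = 223·cos11.5° − 9·2.551 = 195.6; c'Δl = 32.91; W sinα = 44.5
Slice 4: Δl = 1.6/cos22.2° = 1.728 m; N'_4 = 127·cos22.2° − 8·1.728 = 103.8; c'Δl = 22.29; W sinα = 48.0
Slice 5: Δl = 2.6/cos34.2° = 3.144 m; N'_5 = 150·cos34.2° − 31·3.144 = 26.6; c'Δl = 40.55; W sinα = 84.3
Slice 6: Δl = 1.7/cos48.5° = 2.566 m; N'_6 = 36·cos48.5° − 8·2.566 = 3.3; c'Δl = 33.10; W sinα = 27.0
Σc'Δl = 182.2 kN/m; ΣN' = 414.1 kN/m; ΣW sinα = 195.7 kN/m
Resisting = 182.2 + 414.1·tan33.5° = 182.2 + 274.1 = 456.2 kN/m
FS = 456.2 / 195.7 = 2.331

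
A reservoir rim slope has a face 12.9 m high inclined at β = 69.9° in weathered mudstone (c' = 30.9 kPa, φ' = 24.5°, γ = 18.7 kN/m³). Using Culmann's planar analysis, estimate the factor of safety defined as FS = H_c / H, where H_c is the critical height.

FS = 1.47

H_c = (4c'/γ) · sinβ cosφ' / [1 − cos(β − φ')]
    = (4·30.9/18.7) · sin69.9°·cos24.5° / [1 − cos45.4°]
    = 6.610 · 0.8545 / 0.2978 = 18.96 m
FS = H_c / H = 18.96 / 12.9 = 1.470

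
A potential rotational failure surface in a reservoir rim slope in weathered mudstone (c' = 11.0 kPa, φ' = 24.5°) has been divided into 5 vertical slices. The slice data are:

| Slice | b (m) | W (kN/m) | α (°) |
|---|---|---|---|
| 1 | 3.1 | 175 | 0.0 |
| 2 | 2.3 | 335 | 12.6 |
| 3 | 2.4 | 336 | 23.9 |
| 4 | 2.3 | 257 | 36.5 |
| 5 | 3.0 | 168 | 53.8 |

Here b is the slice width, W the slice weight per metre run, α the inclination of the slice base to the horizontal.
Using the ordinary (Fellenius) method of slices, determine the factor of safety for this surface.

FS = 1.38

Ordinary method of slices: FS = Σ[c'·Δl_i + (W_i cosα_i)·tanφ'] / Σ W_i sinα_i, with Δl_i = b_i / cosα_i.
Slice 1: Δl = 3.1/cos0.0° = 3.100 m; N'_1 = 175·cos0.0° = 175.0; c'Δl = 34.10; W sinα = 0.0
Slice 2: Δl = 2.3/cos12.6° = 2.357 m; N'_2 = 335·cos12.6° = 326.9; c'Δl = 25.92; W sinα = 73.1
Slice 3: Δl = 2.4/cos23.9° = 2.625 m; N'_3 = 336·cos23.9° = 307.2; c'Δl = 28.88; W sinα = 136.1
Slice 4: Δl = 2.3/cos36.5° = 2.861 m; N'_4 = 257·cos36.5° = 206.6; c'Δl = 31.47; W sinα = 152.9
Slice 5: Δl = 3.0/cos53.8° = 5.080 m; N'_5 = 168·cos53.8° = 99.2; c'Δl = 55.87; W sinα = 135.6
Σc'Δl = 176.2 kN/m; ΣN' = 1114.9 kN/m; ΣW sinα = 497.6 kN/m
Resisting = 176.2 + 1114.9·tan24.5° = 176.2 + 508.1 = 684.4 kN/m
FS = 684.4 / 497.6 = 1.375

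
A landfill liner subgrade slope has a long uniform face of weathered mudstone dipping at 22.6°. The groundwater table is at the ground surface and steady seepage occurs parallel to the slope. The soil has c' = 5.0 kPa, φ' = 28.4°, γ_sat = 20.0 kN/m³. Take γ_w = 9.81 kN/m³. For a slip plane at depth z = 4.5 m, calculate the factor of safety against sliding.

FS = 0.82

With seepage parallel to the slope and the water table at the surface, the effective normal stress on the slip plane uses the buoyant unit weight γ' = γ_sat − γ_w while the driving shear stress uses γ_sat:
FS = [c' + γ' z cos²β tanφ'] / [γ_sat z sinβ cosβ]
γ' = 20.0 − 9.81 = 10.19 kN/m³
Numerator = 5.0 + 10.19·4.5·cos²22.6°·tan28.4° = 5.0 + 10.19·4.5·0.8523·0.5407 = 26.132 kPa
Denominator = 20.0·4.5·sin22.6°·cos22.6° = 20.0·4.5·0.3843·0.9232 = 31.931 kPa
FS = 26.132 / 31.931 = 0.818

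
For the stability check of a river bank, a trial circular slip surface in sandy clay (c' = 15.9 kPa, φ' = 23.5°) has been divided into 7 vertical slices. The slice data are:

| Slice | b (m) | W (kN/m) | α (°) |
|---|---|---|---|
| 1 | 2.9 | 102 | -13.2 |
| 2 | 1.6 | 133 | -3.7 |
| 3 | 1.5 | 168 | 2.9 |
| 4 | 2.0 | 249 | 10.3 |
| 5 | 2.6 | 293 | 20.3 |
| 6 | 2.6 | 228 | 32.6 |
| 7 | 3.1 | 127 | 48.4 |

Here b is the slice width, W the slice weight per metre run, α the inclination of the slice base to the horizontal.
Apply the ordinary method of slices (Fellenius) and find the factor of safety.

Ordinary method of slices: FS = Σ[c'·Δl_i + (W_i cosα_i)·tanφ'] / Σ W_i sinα_i, with Δl_i = b_i / cosα_i.
Slice 1: Δl = 2.9/cos(-13.2°) = 2.979 m; N'_1 = 102·cos(-13.2°) = 99.3; c'Δl = 47.36; W sinα = -23.3
Slice 2: Δl = 1.6/cos(-3.7°) = 1.603 m; N'_2 = 133·cos(-3.7°) = 132.7; c'Δl = 25.49; W sinα = -8.6
Slice 3: Δl = 1.5/cos2.9° = 1.502 m; N'_3 = 168·cos2.9° = 167.8; c'Δl = 23.88; W sinα = 8.5
Slice 4: Δl = 2.0/cos10.3° = 2.033 m; N'_4 = 249·cos10.3° = 245.0; c'Δl = 32.32; W sinα = 44.5
Slice 5: Δl = 2.6/cos20.3° = 2.772 m; N'_5 = 293·cos20.3° = 274.8; c'Δl = 44.08; W sinα = 101.7
Slice 6: Δl = 2.6/cos32.6° = 3.086 m; N'_6 = 228·cos32.6° = 192.1; c'Δl = 49.07; W sinα = 122.8
Slice 7: Δl = 3.1/cos48.4° = 4.669 m; N'_7 = 127·cos48.4° = 84.3; c'Δl = 74.24; W sinα = 95.0
Σc'Δl = 296.4 kN/m; ΣN' = 1196.0 kN/m; ΣW sinα = 340.6 kN/m
Resisting = 296.4 + 1196.0·tan23.5° = 296.4 + 520.0 = 816.5 kN/m
FS = 816.5 / 340.6 = 2.397

FS = 2.40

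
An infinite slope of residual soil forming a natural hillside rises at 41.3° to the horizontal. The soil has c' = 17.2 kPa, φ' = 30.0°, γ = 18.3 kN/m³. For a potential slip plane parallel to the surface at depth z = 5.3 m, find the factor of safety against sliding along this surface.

For an infinite slope with a slip plane parallel to the surface (no pore pressure): FS = [c' + γz cos²β tanφ'] / [γz sinβ cosβ].
γz = 18.3·5.3 = 96.99 kN/m²
Numerator = 17.2 + 96.99·cos²41.3°·tan30.0° = 17.2 + 96.99·0.5644·0.5774 = 48.805 kPa
Denominator = 96.99·sin41.3°·cos41.3° = 96.99·0.6600·0.7513 = 48.091 kPa
FS = 48.805 / 48.091 = 1.015

FS = 1.01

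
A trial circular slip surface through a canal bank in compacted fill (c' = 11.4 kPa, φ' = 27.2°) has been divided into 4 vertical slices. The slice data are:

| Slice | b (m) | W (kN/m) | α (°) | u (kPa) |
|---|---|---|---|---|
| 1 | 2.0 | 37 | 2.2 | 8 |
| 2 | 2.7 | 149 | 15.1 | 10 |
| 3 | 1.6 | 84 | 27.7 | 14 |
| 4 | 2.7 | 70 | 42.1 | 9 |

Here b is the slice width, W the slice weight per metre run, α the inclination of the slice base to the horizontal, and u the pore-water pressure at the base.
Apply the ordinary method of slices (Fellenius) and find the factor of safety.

Ordinary method of slices: FS = Σ[c'·Δl_i + (W_i cosα_i − u_i·Δl_i)·tanφ'] / Σ W_i sinα_i, with Δl_i = b_i / cosα_i.
Slice 1: Δl = 2.0/cos2.2° = 2.001 m; N'_1 = 37·cos2.2° − 8·2.001 = 21.0; c'Δl = 22.82; W sinα = 1.4
Slice 2: Δl = 2.7/cos15.1° = 2.797 m; N'_2 = 149·cos15.1° − 10·2.797 = 115.9; c'Δl = 31.88; W sinα = 38.8
Slice 3: Δl = 1.6/cos27.7° = 1.807 m; N'_3 = 84·cos27.7° − 14·1.807 = 49.1; c'Δl = 20.60; W sinα = 39.0
Slice 4: Δl = 2.7/cos42.1° = 3.639 m; N'_4 = 70·cos42.1° − 9·3.639 = 19.2; c'Δl = 41.48; W sinα = 46.9
Σc'Δl = 116.8 kN/m; ΣN' = 205.1 kN/m; ΣW sinα = 126.2 kN/m
Resisting = 116.8 + 205.1·tan27.2° = 116.8 + 105.4 = 222.2 kN/m
FS = 222.2 / 126.2 = 1.760

FS = 1.76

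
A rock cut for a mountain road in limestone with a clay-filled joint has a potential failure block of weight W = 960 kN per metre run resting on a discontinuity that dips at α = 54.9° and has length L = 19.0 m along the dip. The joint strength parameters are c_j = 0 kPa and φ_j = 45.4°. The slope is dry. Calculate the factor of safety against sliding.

Resolving the block weight along and normal to the plane and applying the Mohr–Coulomb strength on the joint:
N' = W cosα = 960·cos54.9° = 552.0 kN/m
Driving force T = W sinα = 960·sin54.9° = 785.4 kN/m
Resisting force R = c_j·L + N'·tanφ_j = 0·19.0 + 552.0·tan45.4° = 0.0 + 559.8 = 559.8 kN/m
FS = R / T = 559.8 / 785.4 = 0.713

FS = 0.71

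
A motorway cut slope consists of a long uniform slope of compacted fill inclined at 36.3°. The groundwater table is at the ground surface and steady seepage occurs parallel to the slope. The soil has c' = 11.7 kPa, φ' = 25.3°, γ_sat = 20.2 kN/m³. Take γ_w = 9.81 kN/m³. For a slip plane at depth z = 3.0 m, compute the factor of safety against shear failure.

FS = 0.74

With seepage parallel to the slope and the water table at the surface, the effective normal stress on the slip plane uses the buoyant unit weight γ' = γ_sat − γ_w while the driving shear stress uses γ_sat:
FS = [c' + γ' z cos²β tanφ'] / [γ_sat z sinβ cosβ]
γ' = 20.2 − 9.81 = 10.39 kN/m³
Numerator = 11.7 + 10.39·3.0·cos²36.3°·tan25.3° = 11.7 + 10.39·3.0·0.6495·0.4727 = 21.270 kPa
Denominator = 20.2·3.0·sin36.3°·cos36.3° = 20.2·3.0·0.5920·0.8059 = 28.913 kPa
FS = 21.270 / 28.913 = 0.736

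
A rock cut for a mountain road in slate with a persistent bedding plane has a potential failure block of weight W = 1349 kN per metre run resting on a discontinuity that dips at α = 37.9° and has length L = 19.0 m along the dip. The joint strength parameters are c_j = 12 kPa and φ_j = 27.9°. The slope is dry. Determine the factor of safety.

Resolving the block weight along and normal to the plane and applying the Mohr–Coulomb strength on the joint:
N' = W cosα = 1349·cos37.9° = 1064.5 kN/m
Driving force T = W sinα = 1349·sin37.9° = 828.7 kN/m
Resisting force R = c_j·L + N'·tanφ_j = 12·19.0 + 1064.5·tan27.9° = 228.0 + 563.6 = 791.6 kN/m
FS = R / T = 791.6 / 828.7 = 0.955

FS = 0.96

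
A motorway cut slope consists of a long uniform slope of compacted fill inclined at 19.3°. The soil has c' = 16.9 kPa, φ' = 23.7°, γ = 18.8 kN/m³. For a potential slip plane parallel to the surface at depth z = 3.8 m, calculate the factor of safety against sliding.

FS = 2.01

For an infinite slope with a slip plane parallel to the surface (no pore pressure): FS = [c' + γz cos²β tanφ'] / [γz sinβ cosβ].
γz = 18.8·3.8 = 71.44 kN/m²
Numerator = 16.9 + 71.44·cos²19.3°·tan23.7° = 16.9 + 71.44·0.8908·0.4390 = 44.834 kPa
Denominator = 71.44·sin19.3°·cos19.3° = 71.44·0.3305·0.9438 = 22.285 kPa
FS = 44.834 / 22.285 = 2.012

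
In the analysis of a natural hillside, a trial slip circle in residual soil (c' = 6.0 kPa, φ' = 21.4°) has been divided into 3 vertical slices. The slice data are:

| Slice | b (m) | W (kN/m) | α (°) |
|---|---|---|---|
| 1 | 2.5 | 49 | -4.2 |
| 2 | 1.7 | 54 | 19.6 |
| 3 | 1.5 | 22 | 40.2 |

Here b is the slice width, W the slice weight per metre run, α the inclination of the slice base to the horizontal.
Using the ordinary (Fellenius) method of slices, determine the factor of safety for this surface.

FS = 2.90

Ordinary method of slices: FS = Σ[c'·Δl_i + (W_i cosα_i)·tanφ'] / Σ W_i sinα_i, with Δl_i = b_i / cosα_i.
Slice 1: Δl = 2.5/cos(-4.2°) = 2.507 m; N'_1 = 49·cos(-4.2°) = 48.9; c'Δl = 15.04; W sinα = -3.6
Slice 2: Δl = 1.7/cos19.6° = 1.805 m; N'_2 = 54·cos19.6° = 50.9; c'Δl = 10.83; W sinα = 18.1
Slice 3: Δl = 1.5/cos40.2° = 1.964 m; N'_3 = 22·cos40.2° = 16.8; c'Δl = 11.78; W sinα = 14.2
Σc'Δl = 37.7 kN/m; ΣN' = 116.5 kN/m; ΣW sinα = 28.7 kN/m
Resisting = 37.7 + 116.5·tan21.4° = 37.7 + 45.7 = 83.3 kN/m
FS = 83.3 / 28.7 = 2.901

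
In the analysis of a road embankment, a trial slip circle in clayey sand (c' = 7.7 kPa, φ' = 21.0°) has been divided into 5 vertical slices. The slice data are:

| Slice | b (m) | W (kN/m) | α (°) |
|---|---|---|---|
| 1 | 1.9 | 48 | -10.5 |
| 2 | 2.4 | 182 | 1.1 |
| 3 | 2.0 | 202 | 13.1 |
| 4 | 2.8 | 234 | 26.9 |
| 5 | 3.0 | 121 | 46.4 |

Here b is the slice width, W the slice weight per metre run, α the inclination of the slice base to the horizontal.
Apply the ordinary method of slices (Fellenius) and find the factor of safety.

Ordinary method of slices: FS = Σ[c'·Δl_i + (W_i cosα_i)·tanφ'] / Σ W_i sinα_i, with Δl_i = b_i / cosα_i.
Slice 1: Δl = 1.9/cos(-10.5°) = 1.932 m; N'_1 = 48·cos(-10.5°) = 47.2; c'Δl = 14.88; W sinα = -8.7
Slice 2: Δl = 2.4/cos1.1° = 2.400 m; N'_2 = 182·cos1.1° = 182.0; c'Δl = 18.48; W sinα = 3.5
Slice 3: Δl = 2.0/cos13.1° = 2.053 m; N'_3 = 202·cos13.1° = 196.7; c'Δl = 15.81; W sinα = 45.8
Slice 4: Δl = 2.8/cos26.9° = 3.140 m; N'_4 = 234·cos26.9° = 208.7; c'Δl = 24.18; W sinα = 105.9
Slice 5: Δl = 3.0/cos46.4° = 4.350 m; N'_5 = 121·cos46.4° = 83.4; c'Δl = 33.50; W sinα = 87.6
Σc'Δl = 106.8 kN/m; ΣN' = 718.0 kN/m; ΣW sinα = 234.0 kN/m
Resisting = 106.8 + 718.0·tan21.0° = 106.8 + 275.6 = 382.5 kN/m
FS = 382.5 / 234.0 = 1.634

FS = 1.63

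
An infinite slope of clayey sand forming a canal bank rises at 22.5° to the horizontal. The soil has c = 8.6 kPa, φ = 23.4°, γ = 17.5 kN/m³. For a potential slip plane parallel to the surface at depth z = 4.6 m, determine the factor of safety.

FS = 1.35

For an infinite slope with a slip plane parallel to the surface (no pore pressure): FS = [c + γz cos²β tanφ] / [γz sinβ cosβ].
γz = 17.5·4.6 = 80.50 kN/m²
Numerator = 8.6 + 80.50·cos²22.5°·tan23.4° = 8.6 + 80.50·0.8536·0.4327 = 38.334 kPa
Denominator = 80.50·sin22.5°·cos22.5° = 80.50·0.3827·0.9239 = 28.461 kPa
FS = 38.334 / 28.461 = 1.347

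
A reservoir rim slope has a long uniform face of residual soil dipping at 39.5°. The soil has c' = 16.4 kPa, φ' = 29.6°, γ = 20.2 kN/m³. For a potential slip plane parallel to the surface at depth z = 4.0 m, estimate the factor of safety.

For an infinite slope with a slip plane parallel to the surface (no pore pressure): FS = [c' + γz cos²β tanφ'] / [γz sinβ cosβ].
γz = 20.2·4.0 = 80.80 kN/m²
Numerator = 16.4 + 80.80·cos²39.5°·tan29.6° = 16.4 + 80.80·0.5954·0.5681 = 43.730 kPa
Denominator = 80.80·sin39.5°·cos39.5° = 80.80·0.6361·0.7716 = 39.658 kPa
FS = 43.730 / 39.658 = 1.103

FS = 1.10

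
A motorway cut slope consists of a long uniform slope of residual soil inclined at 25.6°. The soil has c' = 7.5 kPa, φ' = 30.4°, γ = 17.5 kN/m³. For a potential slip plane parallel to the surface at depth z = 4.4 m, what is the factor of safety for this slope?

FS = 1.47

For an infinite slope with a slip plane parallel to the surface (no pore pressure): FS = [c' + γz cos²β tanφ'] / [γz sinβ cosβ].
γz = 17.5·4.4 = 77.00 kN/m²
Numerator = 7.5 + 77.00·cos²25.6°·tan30.4° = 7.5 + 77.00·0.8133·0.5867 = 44.241 kPa
Denominator = 77.00·sin25.6°·cos25.6° = 77.00·0.4321·0.9018 = 30.005 kPa
FS = 44.241 / 30.005 = 1.474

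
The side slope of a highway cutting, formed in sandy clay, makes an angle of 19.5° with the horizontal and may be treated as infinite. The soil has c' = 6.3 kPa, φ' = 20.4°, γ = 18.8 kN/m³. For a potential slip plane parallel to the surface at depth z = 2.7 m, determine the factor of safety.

For an infinite slope with a slip plane parallel to the surface (no pore pressure): FS = [c' + γz cos²β tanφ'] / [γz sinβ cosβ].
γz = 18.8·2.7 = 50.76 kN/m²
Numerator = 6.3 + 50.76·cos²19.5°·tan20.4° = 6.3 + 50.76·0.8886·0.3719 = 23.074 kPa
Denominator = 50.76·sin19.5°·cos19.5° = 50.76·0.3338·0.9426 = 15.972 kPa
FS = 23.074 / 15.972 = 1.445

FS = 1.44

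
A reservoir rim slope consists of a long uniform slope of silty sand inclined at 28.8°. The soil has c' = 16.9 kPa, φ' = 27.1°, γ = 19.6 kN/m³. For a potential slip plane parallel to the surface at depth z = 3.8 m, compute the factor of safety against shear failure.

For an infinite slope with a slip plane parallel to the surface (no pore pressure): FS = [c' + γz cos²β tanφ'] / [γz sinβ cosβ].
γz = 19.6·3.8 = 74.48 kN/m²
Numerator = 16.9 + 74.48·cos²28.8°·tan27.1° = 16.9 + 74.48·0.7679·0.5117 = 46.168 kPa
Denominator = 74.48·sin28.8°·cos28.8° = 74.48·0.4818·0.8763 = 31.443 kPa
FS = 46.168 / 31.443 = 1.468

FS = 1.47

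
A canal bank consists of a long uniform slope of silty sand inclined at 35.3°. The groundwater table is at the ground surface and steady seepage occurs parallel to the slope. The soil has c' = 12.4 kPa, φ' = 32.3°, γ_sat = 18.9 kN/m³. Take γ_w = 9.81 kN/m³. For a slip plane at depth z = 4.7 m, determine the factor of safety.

FS = 0.73

With seepage parallel to the slope and the water table at the surface, the effective normal stress on the slip plane uses the buoyant unit weight γ' = γ_sat − γ_w while the driving shear stress uses γ_sat:
FS = [c' + γ' z cos²β tanφ'] / [γ_sat z sinβ cosβ]
γ' = 18.9 − 9.81 = 9.09 kN/m³
Numerator = 12.4 + 9.09·4.7·cos²35.3°·tan32.3° = 12.4 + 9.09·4.7·0.6661·0.6322 = 30.390 kPa
Denominator = 18.9·4.7·sin35.3°·cos35.3° = 18.9·4.7·0.5779·0.8161 = 41.893 kPa
FS = 30.390 / 41.893 = 0.725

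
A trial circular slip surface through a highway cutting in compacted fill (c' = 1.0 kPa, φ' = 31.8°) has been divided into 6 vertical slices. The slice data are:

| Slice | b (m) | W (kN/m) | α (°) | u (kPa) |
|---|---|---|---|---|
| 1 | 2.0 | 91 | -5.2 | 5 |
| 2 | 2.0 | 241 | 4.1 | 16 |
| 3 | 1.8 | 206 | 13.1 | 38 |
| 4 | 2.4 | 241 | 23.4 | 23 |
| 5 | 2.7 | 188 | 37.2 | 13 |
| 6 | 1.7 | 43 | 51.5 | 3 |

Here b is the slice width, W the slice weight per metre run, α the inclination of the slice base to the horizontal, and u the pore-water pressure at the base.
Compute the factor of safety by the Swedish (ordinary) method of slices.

FS = 1.51

Ordinary method of slices: FS = Σ[c'·Δl_i + (W_i cosα_i − u_i·Δl_i)·tanφ'] / Σ W_i sinα_i, with Δl_i = b_i / cosα_i.
Slice 1: Δl = 2.0/cos(-5.2°) = 2.008 m; N'_1 = 91·cos(-5.2°) − 5·2.008 = 80.6; c'Δl = 2.01; W sinα = -8.2
Slice 2: Δl = 2.0/cos4.1° = 2.005 m; N'_2 = 241·cos4.1° − 16·2.005 = 208.3; c'Δl = 2.01; W sinα = 17.2
Slice 3: Δl = 1.8/cos13.1° = 1.848 m; N'_3 = 206·cos13.1° − 38·1.848 = 130.4; c'Δl = 1.85; W sinα = 46.7
Slice 4: Δl = 2.4/cos23.4° = 2.615 m; N'_4 = 241·cos23.4° − 23·2.615 = 161.0; c'Δl = 2.62; W sinα = 95.7
Slice 5: Δl = 2.7/cos37.2° = 3.390 m; N'_5 = 188·cos37.2° − 13·3.390 = 105.7; c'Δl = 3.39; W sinα = 113.7
Slice 6: Δl = 1.7/cos51.5° = 2.731 m; N'_6 = 43·cos51.5° − 3·2.731 = 18.6; c'Δl = 2.73; W sinα = 33.7
Σc'Δl = 14.6 kN/m; ΣN' = 704.6 kN/m; ΣW sinα = 298.7 kN/m
Resisting = 14.6 + 704.6·tan31.8° = 14.6 + 436.9 = 451.5 kN/m
FS = 451.5 / 298.7 = 1.511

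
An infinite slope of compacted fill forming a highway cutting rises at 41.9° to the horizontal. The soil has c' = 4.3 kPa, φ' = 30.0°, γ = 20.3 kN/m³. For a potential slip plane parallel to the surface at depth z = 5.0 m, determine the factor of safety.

FS = 0.73

For an infinite slope with a slip plane parallel to the surface (no pore pressure): FS = [c' + γz cos²β tanφ'] / [γz sinβ cosβ].
γz = 20.3·5.0 = 101.50 kN/m²
Numerator = 4.3 + 101.50·cos²41.9°·tan30.0° = 4.3 + 101.50·0.5540·0.5774 = 36.765 kPa
Denominator = 101.50·sin41.9°·cos41.9° = 101.50·0.6678·0.7443 = 50.453 kPa
FS = 36.765 / 50.453 = 0.729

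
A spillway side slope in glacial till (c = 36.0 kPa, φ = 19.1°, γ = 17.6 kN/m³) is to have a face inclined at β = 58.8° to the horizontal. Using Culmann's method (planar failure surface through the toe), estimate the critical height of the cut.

Culmann's analysis gives the critical failure plane at α_cr = (β + φ)/2 = (58.8 + 19.1)/2 = 39.0°, and the critical height
H_c = (4c/γ) · sinβ cosφ / [1 − cos(β − φ)]
    = (4·36.0/17.6) · sin58.8°·cos19.1° / [1 − cos(39.7°)]
    = 8.182 · 0.8554·0.9449 / [1 − 0.7694]
    = 8.182 · 0.8083 / 0.2306
    = 28.68 m

H_c = 28.68 m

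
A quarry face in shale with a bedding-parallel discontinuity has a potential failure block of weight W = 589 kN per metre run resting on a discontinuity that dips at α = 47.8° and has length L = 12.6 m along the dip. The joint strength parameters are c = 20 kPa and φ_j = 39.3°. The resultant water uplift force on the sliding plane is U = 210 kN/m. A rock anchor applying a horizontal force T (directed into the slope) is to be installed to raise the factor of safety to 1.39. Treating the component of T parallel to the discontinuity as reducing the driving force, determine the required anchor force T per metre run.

Resolving forces along and normal to the sliding plane, with the horizontal anchor force T adding T·sinα to the effective normal force and T·cosα acting up the plane against the driving force:
FS = [cL + (W cosα − U + T sinα) tanφ_j] / [W sinα − T cosα]
Without the anchor: N' = 185.6 kN/m, driving T_d = 436.3 kN/m, resisting R = 20·12.6 + 185.6·tan39.3° = 403.9 kN/m, FS = 0.93.
Setting FS = 1.39 and solving for T:
1.39·(436.3 − T cos47.8°) = 403.9 + T sin47.8°·tan39.3°
T·(sin47.8°·tan39.3° + 1.39·cos47.8°) = 1.39·436.3 − 403.9
T·(0.7408·0.8185 + 1.39·0.6717) = 606.5 − 403.9 = 202.6
T·1.5400 = 202.6
T = 131.5 kN/m

T = 132 kN/m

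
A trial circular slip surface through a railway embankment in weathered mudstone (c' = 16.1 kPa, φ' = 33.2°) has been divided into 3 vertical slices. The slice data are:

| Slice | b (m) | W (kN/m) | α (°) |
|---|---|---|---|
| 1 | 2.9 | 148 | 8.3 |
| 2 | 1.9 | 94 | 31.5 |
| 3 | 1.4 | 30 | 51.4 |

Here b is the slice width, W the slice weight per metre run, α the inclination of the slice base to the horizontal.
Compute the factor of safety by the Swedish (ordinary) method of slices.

FS = 2.98

Ordinary method of slices: FS = Σ[c'·Δl_i + (W_i cosα_i)·tanφ'] / Σ W_i sinα_i, with Δl_i = b_i / cosα_i.
Slice 1: Δl = 2.9/cos8.3° = 2.931 m; N'_1 = 148·cos8.3° = 146.4; c'Δl = 47.18; W sinα = 21.4
Slice 2: Δl = 1.9/cos31.5° = 2.228 m; N'_2 = 94·cos31.5° = 80.1; c'Δl = 35.88; W sinα = 49.1
Slice 3: Δl = 1.4/cos51.4° = 2.244 m; N'_3 = 30·cos51.4° = 18.7; c'Δl = 36.13; W sinα = 23.4
Σc'Δl = 119.2 kN/m; ΣN' = 245.3 kN/m; ΣW sinα = 93.9 kN/m
Resisting = 119.2 + 245.3·tan33.2° = 119.2 + 160.5 = 279.7 kN/m
FS = 279.7 / 93.9 = 2.978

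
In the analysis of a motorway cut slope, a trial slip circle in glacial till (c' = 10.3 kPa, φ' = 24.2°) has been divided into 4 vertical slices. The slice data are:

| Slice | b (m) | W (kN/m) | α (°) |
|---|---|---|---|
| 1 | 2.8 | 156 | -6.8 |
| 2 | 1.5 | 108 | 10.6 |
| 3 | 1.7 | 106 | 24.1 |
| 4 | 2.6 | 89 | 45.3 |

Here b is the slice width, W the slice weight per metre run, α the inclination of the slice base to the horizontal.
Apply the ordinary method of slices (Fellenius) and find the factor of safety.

FS = 2.70

Ordinary method of slices: FS = Σ[c'·Δl_i + (W_i cosα_i)·tanφ'] / Σ W_i sinα_i, with Δl_i = b_i / cosα_i.
Slice 1: Δl = 2.8/cos(-6.8°) = 2.820 m; N'_1 = 156·cos(-6.8°) = 154.9; c'Δl = 29.04; W sinα = -18.5
Slice 2: Δl = 1.5/cos10.6° = 1.526 m; N'_2 = 108·cos10.6° = 106.2; c'Δl = 15.72; W sinα = 19.9
Slice 3: Δl = 1.7/cos24.1° = 1.862 m; N'_3 = 106·cos24.1° = 96.8; c'Δl = 19.18; W sinα = 43.3
Slice 4: Δl = 2.6/cos45.3° = 3.696 m; N'_4 = 89·cos45.3° = 62.6; c'Δl = 38.07; W sinα = 63.3
Σc'Δl = 102.0 kN/m; ΣN' = 420.4 kN/m; ΣW sinα = 107.9 kN/m
Resisting = 102.0 + 420.4·tan24.2° = 102.0 + 188.9 = 291.0 kN/m
FS = 291.0 / 107.9 = 2.696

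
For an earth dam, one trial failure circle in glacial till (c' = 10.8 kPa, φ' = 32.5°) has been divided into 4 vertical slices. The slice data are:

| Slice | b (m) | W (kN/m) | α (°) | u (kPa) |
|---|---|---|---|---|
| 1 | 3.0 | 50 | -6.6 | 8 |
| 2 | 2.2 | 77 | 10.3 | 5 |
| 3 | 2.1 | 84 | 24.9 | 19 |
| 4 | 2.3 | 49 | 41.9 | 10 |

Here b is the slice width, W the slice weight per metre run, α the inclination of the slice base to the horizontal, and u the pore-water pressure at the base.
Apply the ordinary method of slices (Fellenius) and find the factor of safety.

FS = 2.58

Ordinary method of slices: FS = Σ[c'·Δl_i + (W_i cosα_i − u_i·Δl_i)·tanφ'] / Σ W_i sinα_i, with Δl_i = b_i / cosα_i.
Slice 1: Δl = 3.0/cos(-6.6°) = 3.020 m; N'_1 = 50·cos(-6.6°) − 8·3.020 = 25.5; c'Δl = 32.62; W sinα = -5.7
Slice 2: Δl = 2.2/cos10.3° = 2.236 m; N'_2 = 77·cos10.3° − 5·2.236 = 64.6; c'Δl = 24.15; W sinα = 13.8
Slice 3: Δl = 2.1/cos24.9° = 2.315 m; N'_3 = 84·cos24.9° − 19·2.315 = 32.2; c'Δl = 25.00; W sinα = 35.4
Slice 4: Δl = 2.3/cos41.9° = 3.090 m; N'_4 = 49·cos41.9° − 10·3.090 = 5.6; c'Δl = 33.37; W sinα = 32.7
Σc'Δl = 115.1 kN/m; ΣN' = 127.9 kN/m; ΣW sinα = 76.1 kN/m
Resisting = 115.1 + 127.9·tan32.5° = 115.1 + 81.5 = 196.6 kN/m
FS = 196.6 / 76.1 = 2.583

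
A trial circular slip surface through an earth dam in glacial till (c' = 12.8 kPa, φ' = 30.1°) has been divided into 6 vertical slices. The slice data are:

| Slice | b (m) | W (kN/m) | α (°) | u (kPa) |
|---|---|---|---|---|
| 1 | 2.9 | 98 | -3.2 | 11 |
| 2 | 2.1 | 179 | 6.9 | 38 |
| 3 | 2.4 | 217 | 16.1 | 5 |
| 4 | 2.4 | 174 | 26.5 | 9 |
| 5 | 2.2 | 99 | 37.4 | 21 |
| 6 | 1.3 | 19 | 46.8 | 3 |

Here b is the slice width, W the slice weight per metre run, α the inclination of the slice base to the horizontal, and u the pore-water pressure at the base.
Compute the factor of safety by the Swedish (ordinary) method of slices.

Ordinary method of slices: FS = Σ[c'·Δl_i + (W_i cosα_i − u_i·Δl_i)·tanφ'] / Σ W_i sinα_i, with Δl_i = b_i / cosα_i.
Slice 1: Δl = 2.9/cos(-3.2°) = 2.905 m; N'_1 = 98·cos(-3.2°) − 11·2.905 = 65.9; c'Δl = 37.18; W sinα = -5.5
Slice 2: Δl = 2.1/cos6.9° = 2.115 m; N'_2 = 179·cos6.9° − 38·2.115 = 97.3; c'Δl = 27.08; W sinα = 21.5
Slice 3: Δl = 2.4/cos16.1° = 2.498 m; N'_3 = 217·cos16.1° − 5·2.498 = 196.0; c'Δl = 31.97; W sinα = 60.2
Slice 4: Δl = 2.4/cos26.5° = 2.682 m; N'_4 = 174·cos26.5° − 9·2.682 = 131.6; c'Δl = 34.33; W sinα = 77.6
Slice 5: Δl = 2.2/cos37.4° = 2.769 m; N'_5 = 99·cos37.4° − 21·2.769 = 20.5; c'Δl = 35.45; W sinα = 60.1
Slice 6: Δl = 1.3/cos46.8° = 1.899 m; N'_6 = 19·cos46.8° − 3·1.899 = 7.3; c'Δl = 24.31; W sinα = 13.9
Σc'Δl = 190.3 kN/m; ΣN' = 518.6 kN/m; ΣW sinα = 227.8 kN/m
Resisting = 190.3 + 518.6·tan30.1° = 190.3 + 300.6 = 490.9 kN/m
FS = 490.9 / 227.8 = 2.155

FS = 2.15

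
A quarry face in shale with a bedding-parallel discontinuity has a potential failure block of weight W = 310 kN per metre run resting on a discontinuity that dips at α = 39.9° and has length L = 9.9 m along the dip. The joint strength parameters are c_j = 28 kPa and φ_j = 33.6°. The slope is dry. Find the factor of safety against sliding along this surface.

FS = 2.19

Resolving the block weight along and normal to the plane and applying the Mohr–Coulomb strength on the joint:
N' = W cosα = 310·cos39.9° = 237.8 kN/m
Driving force T = W sinα = 310·sin39.9° = 198.8 kN/m
Resisting force R = c_j·L + N'·tanφ_j = 28·9.9 + 237.8·tan33.6° = 277.2 + 158.0 = 435.2 kN/m
FS = R / T = 435.2 / 198.8 = 2.189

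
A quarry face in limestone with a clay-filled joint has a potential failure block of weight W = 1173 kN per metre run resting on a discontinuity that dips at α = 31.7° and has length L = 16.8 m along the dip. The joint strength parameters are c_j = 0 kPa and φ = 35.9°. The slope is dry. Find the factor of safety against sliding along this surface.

FS = 1.17

Resolving the block weight along and normal to the plane and applying the Mohr–Coulomb strength on the joint:
N' = W cosα = 1173·cos31.7° = 998.0 kN/m
Driving force T = W sinα = 1173·sin31.7° = 616.4 kN/m
Resisting force R = c_j·L + N'·tanφ = 0·16.8 + 998.0·tan35.9° = 0.0 + 722.4 = 722.4 kN/m
FS = R / T = 722.4 / 616.4 = 1.172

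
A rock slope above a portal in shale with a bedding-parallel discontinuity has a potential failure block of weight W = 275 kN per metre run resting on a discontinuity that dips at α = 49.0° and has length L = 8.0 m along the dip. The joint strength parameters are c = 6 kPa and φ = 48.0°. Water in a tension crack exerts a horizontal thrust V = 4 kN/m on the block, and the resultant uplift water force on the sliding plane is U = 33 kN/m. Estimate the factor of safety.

Resolving the block weight along and normal to the plane and applying the Mohr–Coulomb strength on the joint:
N' = W cosα − U − V sinα = 275·cos49.0° − 33 − 4·sin49.0° = 144.4 kN/m
Driving force T = W sinα + V cosα = 275·sin49.0° + 4·cos49.0° = 210.2 kN/m
Resisting force R = c·L + N'·tanφ = 6·8.0 + 144.4·tan48.0° = 48.0 + 160.4 = 208.4 kN/m
FS = R / T = 208.4 / 210.2 = 0.991

FS = 0.99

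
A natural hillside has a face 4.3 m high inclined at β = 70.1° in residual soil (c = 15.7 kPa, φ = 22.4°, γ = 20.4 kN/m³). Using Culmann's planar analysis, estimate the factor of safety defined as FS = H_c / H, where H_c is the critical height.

H_c = (4c/γ) · sinβ cosφ / [1 − cos(β − φ)]
    = (4·15.7/20.4) · sin70.1°·cos22.4° / [1 − cos47.7°]
    = 3.078 · 0.8693 / 0.3270 = 8.18 m
FS = H_c / H = 8.18 / 4.3 = 1.903

FS = 1.90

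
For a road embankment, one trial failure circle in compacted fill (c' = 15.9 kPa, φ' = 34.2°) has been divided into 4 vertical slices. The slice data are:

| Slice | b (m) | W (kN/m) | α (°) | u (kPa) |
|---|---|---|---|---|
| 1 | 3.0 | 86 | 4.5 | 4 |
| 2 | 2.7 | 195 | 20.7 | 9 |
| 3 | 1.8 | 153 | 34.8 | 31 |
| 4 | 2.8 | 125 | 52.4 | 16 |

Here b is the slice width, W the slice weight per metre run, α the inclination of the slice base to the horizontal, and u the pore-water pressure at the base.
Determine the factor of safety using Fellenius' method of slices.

FS = 1.52

Ordinary method of slices: FS = Σ[c'·Δl_i + (W_i cosα_i − u_i·Δl_i)·tanφ'] / Σ W_i sinα_i, with Δl_i = b_i / cosα_i.
Slice 1: Δl = 3.0/cos4.5° = 3.009 m; N'_1 = 86·cos4.5° − 4·3.009 = 73.7; c'Δl = 47.85; W sinα = 6.7
Slice 2: Δl = 2.7/cos20.7° = 2.886 m; N'_2 = 195·cos20.7° − 9·2.886 = 156.4; c'Δl = 45.89; W sinα = 68.9
Slice 3: Δl = 1.8/cos34.8° = 2.192 m; N'_3 = 153·cos34.8° − 31·2.192 = 57.7; c'Δl = 34.85; W sinα = 87.3
Slice 4: Δl = 2.8/cos52.4° = 4.589 m; N'_4 = 125·cos52.4° − 16·4.589 = 2.8; c'Δl = 72.97; W sinα = 99.0
Σc'Δl = 201.6 kN/m; ΣN' = 290.7 kN/m; ΣW sinα = 262.0 kN/m
Resisting = 201.6 + 290.7·tan34.2° = 201.6 + 197.5 = 399.1 kN/m
FS = 399.1 / 262.0 = 1.523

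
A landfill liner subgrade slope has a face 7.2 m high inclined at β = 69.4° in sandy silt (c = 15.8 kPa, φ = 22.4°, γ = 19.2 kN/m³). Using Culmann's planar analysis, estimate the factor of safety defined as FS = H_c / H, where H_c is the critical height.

H_c = (4c/γ) · sinβ cosφ / [1 − cos(β − φ)]
    = (4·15.8/19.2) · sin69.4°·cos22.4° / [1 − cos47.0°]
    = 3.292 · 0.8654 / 0.3180 = 8.96 m
FS = H_c / H = 8.96 / 7.2 = 1.244

FS = 1.24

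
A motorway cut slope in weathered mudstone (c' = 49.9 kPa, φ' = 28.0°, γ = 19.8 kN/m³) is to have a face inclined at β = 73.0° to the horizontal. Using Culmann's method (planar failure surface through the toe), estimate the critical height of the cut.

Culmann's analysis gives the critical failure plane at α_cr = (β + φ')/2 = (73.0 + 28.0)/2 = 50.5°, and the critical height
H_c = (4c'/γ) · sinβ cosφ' / [1 − cos(β − φ')]
    = (4·49.9/19.8) · sin73.0°·cos28.0° / [1 − cos(45.0°)]
    = 10.081 · 0.9563·0.8829 / [1 − 0.7071]
    = 10.081 · 0.8444 / 0.2929
    = 29.06 m

H_c = 29.06 m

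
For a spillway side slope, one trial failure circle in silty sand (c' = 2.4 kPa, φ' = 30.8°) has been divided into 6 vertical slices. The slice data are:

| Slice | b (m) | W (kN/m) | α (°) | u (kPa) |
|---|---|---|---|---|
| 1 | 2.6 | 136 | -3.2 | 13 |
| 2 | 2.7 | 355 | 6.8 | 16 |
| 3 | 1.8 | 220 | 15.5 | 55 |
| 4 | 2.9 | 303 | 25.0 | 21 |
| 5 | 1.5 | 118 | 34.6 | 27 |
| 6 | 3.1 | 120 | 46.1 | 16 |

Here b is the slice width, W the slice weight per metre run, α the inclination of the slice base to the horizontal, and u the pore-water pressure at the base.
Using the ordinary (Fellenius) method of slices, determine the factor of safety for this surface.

FS = 1.36

Ordinary method of slices: FS = Σ[c'·Δl_i + (W_i cosα_i − u_i·Δl_i)·tanφ'] / Σ W_i sinα_i, with Δl_i = b_i / cosα_i.
Slice 1: Δl = 2.6/cos(-3.2°) = 2.604 m; N'_1 = 136·cos(-3.2°) − 13·2.604 = 101.9; c'Δl = 6.25; W sinα = -7.6
Slice 2: Δl = 2.7/cos6.8° = 2.719 m; N'_2 = 355·cos6.8° − 16·2.719 = 309.0; c'Δl = 6.53; W sinα = 42.0
Slice 3: Δl = 1.8/cos15.5° = 1.868 m; N'_3 = 220·cos15.5° − 55·1.868 = 109.3; c'Δl = 4.48; W sinα = 58.8
Slice 4: Δl = 2.9/cos25.0° = 3.200 m; N'_4 = 303·cos25.0° − 21·3.200 = 207.4; c'Δl = 7.68; W sinα = 128.1
Slice 5: Δl = 1.5/cos34.6° = 1.822 m; N'_5 = 118·cos34.6° − 27·1.822 = 47.9; c'Δl = 4.37; W sinα = 67.0
Slice 6: Δl = 3.1/cos46.1° = 4.471 m; N'_6 = 120·cos46.1° − 16·4.471 = 11.7; c'Δl = 10.73; W sinα = 86.5
Σc'Δl = 40.0 kN/m; ΣN' = 787.2 kN/m; ΣW sinα = 374.8 kN/m
Resisting = 40.0 + 787.2·tan30.8° = 40.0 + 469.3 = 509.3 kN/m
FS = 509.3 / 374.8 = 1.359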